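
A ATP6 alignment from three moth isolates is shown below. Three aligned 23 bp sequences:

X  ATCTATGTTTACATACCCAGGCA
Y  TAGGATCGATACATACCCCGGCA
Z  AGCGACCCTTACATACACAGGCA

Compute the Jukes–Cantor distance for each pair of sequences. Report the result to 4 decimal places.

d(X,Y) = 0.4674, d(X,Z) = 0.3206, d(Y,Z) = 0.4674

X–Y: 8/23 sites differ → p ≈ 0.347826, d = −0.75 ln(1 − 0.463768) = 0.467391 ≈ 0.4674.
X–Z: 6/23 sites differ → p ≈ 0.26087, d = −0.75 ln(1 − 0.347827) = 0.320584 ≈ 0.3206.
Y–Z: 8/23 sites differ → p ≈ 0.347826, d = −0.75 ln(1 − 0.463768) = 0.467391 ≈ 0.4674.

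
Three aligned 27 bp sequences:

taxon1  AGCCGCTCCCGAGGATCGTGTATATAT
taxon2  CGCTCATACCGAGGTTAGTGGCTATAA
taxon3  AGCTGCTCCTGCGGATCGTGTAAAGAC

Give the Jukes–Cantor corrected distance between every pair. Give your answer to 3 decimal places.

taxon1–taxon2: 10/27 sites differ → p ≈ 0.37037, d = −0.75 ln(1 − 0.493827) = 0.510658 ≈ 0.511.
taxon1–taxon3: 6/27 sites differ → p ≈ 0.222222, d = −0.75 ln(1 − 0.296296) = 0.263548 ≈ 0.264.
taxon2–taxon3: 13/27 sites differ → p ≈ 0.481481, d = −0.75 ln(1 − 0.641975) = 0.770364 ≈ 0.770.

d(taxon1,taxon2) = 0.511, d(taxon1,taxon3) = 0.264, d(taxon2,taxon3) = 0.770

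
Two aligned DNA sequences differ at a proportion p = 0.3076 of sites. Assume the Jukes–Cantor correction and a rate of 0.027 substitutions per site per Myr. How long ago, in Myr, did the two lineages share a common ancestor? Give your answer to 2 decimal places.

d = −(3/4) ln(1 − 4p/3) = −0.75 ln(1 − 0.410133) = −0.75 ln(0.589867)
  = −0.75 × (-0.527858) = 0.395894 substitutions/site.
Under a molecular clock d = 2μt, so t = d/(2μ) = 0.395894 / (2 × 0.027) = 7.33 Myr.

7.33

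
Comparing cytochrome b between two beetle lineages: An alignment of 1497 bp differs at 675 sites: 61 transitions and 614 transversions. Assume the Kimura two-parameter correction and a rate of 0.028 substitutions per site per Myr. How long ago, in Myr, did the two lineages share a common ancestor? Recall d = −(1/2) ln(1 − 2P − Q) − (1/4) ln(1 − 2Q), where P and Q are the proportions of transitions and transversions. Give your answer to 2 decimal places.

P = 61/1497 ≈ 0.040748 and Q = 614/1497 ≈ 0.410154.
Under the Kimura two-parameter model, d = −½ ln(1 − 2P − Q) − ¼ ln(1 − 2Q).
1 − 2P − Q = 0.50835, giving −½ ln(0.50835) = 0.338293.
1 − 2Q = 0.179692, giving −¼ ln(0.179692) = 0.429128.
d = 0.338293 + 0.429128 = 0.767421.
Under a molecular clock d = 2μt, so t = d/(2μ) = 0.767421 / (2 × 0.028) = 13.70 Myr.

13.70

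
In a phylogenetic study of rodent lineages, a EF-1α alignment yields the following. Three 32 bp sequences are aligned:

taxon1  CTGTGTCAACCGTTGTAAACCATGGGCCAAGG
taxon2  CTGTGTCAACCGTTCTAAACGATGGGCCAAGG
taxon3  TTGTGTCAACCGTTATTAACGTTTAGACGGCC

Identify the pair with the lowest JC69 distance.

taxon1 and taxon2

taxon1–taxon2: 2/32 differ, p = 0.063, d = 0.065.
taxon1–taxon3: 12/32 differ, p = 0.375, d = 0.520.
taxon2–taxon3: 11/32 differ, p = 0.344, d = 0.460.
The smallest distance is between taxon1 and taxon2.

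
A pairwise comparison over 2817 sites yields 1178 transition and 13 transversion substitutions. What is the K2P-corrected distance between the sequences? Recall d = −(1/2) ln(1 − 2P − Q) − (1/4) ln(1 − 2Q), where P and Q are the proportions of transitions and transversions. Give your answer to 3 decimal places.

0.922

P = 1178/2817 ≈ 0.418175 and Q = 13/2817 ≈ 0.004615.
Under the Kimura two-parameter model, d = −½ ln(1 − 2P − Q) − ¼ ln(1 − 2Q).
1 − 2P − Q = 0.159035, giving −½ ln(0.159035) = 0.919315.
1 − 2Q = 0.99077, giving −¼ ln(0.99077) = 0.002318.
d = 0.919315 + 0.002318 = 0.921633.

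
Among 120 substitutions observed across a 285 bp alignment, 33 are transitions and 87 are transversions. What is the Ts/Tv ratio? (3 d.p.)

0.379

R = 33/87 = 0.379310… ≈ 0.379 (to 3 d.p.).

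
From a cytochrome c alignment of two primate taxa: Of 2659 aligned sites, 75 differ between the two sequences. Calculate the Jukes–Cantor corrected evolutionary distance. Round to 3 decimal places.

0.029

p = 75/2659 ≈ 0.028206.
d = −(3/4) ln(1 − 4p/3) = −0.75 ln(1 − 0.037608) = −0.75 ln(0.962392)
  = −0.75 × (-0.038333) = 0.028750 substitutions/site.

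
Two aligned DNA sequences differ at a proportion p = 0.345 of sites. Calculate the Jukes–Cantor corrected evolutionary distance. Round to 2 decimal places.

0.46

d = −(3/4) ln(1 − 4p/3) = −0.75 ln(1 − 0.46) = −0.75 ln(0.54)
  = −0.75 × (-0.616186) = 0.462140 substitutions/site.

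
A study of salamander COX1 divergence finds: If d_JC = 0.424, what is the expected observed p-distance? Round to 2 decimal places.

0.32

p = (3/4)(1 − e^(−4d/3)) = 0.75 × (1 − e^(-0.565333)) = 0.75 × (1 − 0.568171) = 0.323872.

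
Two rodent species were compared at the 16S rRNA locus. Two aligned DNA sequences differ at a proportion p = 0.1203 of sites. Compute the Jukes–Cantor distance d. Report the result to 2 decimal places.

0.13

d = −(3/4) ln(1 − 4p/3) = −0.75 ln(1 − 0.1604) = −0.75 ln(0.8396)
  = −0.75 × (-0.174830) = 0.131123 substitutions/site.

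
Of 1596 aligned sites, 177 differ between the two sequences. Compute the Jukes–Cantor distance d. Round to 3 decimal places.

p = 177/1596 ≈ 0.110902.
d = −(3/4) ln(1 − 4p/3) = −0.75 ln(1 − 0.147869) = −0.75 ln(0.852131)
  = −0.75 × (-0.160015) = 0.120011 substitutions/site.

0.120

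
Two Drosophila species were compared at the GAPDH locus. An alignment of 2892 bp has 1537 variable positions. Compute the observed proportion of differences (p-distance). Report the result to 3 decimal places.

0.531

p = 1537/2892 = 0.531466… ≈ 0.531 (to 3 d.p.).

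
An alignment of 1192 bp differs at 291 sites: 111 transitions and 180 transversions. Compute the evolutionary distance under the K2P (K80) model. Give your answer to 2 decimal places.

P = 111/1192 ≈ 0.093121 and Q = 180/1192 ≈ 0.151007.
Under the Kimura two-parameter model, d = −½ ln(1 − 2P − Q) − ¼ ln(1 − 2Q).
1 − 2P − Q = 0.662751, giving −½ ln(0.662751) = 0.205678.
1 − 2Q = 0.697986, giving −¼ ln(0.697986) = 0.089889.
d = 0.205678 + 0.089889 = 0.295567.

0.30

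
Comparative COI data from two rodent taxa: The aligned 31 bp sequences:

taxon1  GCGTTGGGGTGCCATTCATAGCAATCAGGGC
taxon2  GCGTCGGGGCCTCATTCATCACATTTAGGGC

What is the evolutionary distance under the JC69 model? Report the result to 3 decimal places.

0.316

The sequences differ at 8 of 31 sites (5, 10, 11, 12, 20, 21, 24, 26), so p = 8/31 ≈ 0.258065.
d = −(3/4) ln(1 − 4p/3) = −0.75 ln(1 − 0.344087) = −0.75 ln(0.655913)
  = −0.75 × (-0.421727) = 0.316295 substitutions/site.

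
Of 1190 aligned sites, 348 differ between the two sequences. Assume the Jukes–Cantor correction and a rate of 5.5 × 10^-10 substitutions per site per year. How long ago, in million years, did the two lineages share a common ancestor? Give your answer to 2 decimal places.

p = 348/1190 ≈ 0.292437.
d = −(3/4) ln(1 − 4p/3) = −0.75 ln(1 − 0.389916) = −0.75 ln(0.610084)
  = −0.75 × (-0.494159) = 0.370619 substitutions/site.
Under a molecular clock d = 2μt, so t = d/(2μ) = 0.370619 / (2 × 5.5 × 10^-10) = 336.93 million years.

336.93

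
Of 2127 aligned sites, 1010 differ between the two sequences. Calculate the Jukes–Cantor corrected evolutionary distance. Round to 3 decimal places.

p = 1010/2127 ≈ 0.474847.
d = −(3/4) ln(1 − 4p/3) = −0.75 ln(1 − 0.633129) = −0.75 ln(0.366871)
  = −0.75 × (-1.002745) = 0.752059 substitutions/site.

0.752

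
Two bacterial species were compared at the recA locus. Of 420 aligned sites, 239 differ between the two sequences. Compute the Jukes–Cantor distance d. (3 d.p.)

1.066

p = 239/420 ≈ 0.569048.
d = −(3/4) ln(1 − 4p/3) = −0.75 ln(1 − 0.758731) = −0.75 ln(0.241269)
  = −0.75 × (-1.421843) = 1.066382 substitutions/site.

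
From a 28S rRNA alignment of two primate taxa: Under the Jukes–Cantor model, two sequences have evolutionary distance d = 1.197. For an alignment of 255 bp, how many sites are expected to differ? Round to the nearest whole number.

152

Invert JC69: p = (3/4)(1 − e^(−4d/3)) = 0.75 × (1 − e^(-1.596)) = 0.75 × (1 − 0.202706) = 0.597971.
Expected differing sites = pL ≈ 0.597971 × 255 = 152.482605 ≈ 152.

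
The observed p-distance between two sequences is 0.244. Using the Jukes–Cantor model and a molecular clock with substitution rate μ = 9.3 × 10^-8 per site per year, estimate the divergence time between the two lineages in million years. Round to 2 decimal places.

d = −(3/4) ln(1 − 4p/3) = −0.75 ln(1 − 0.325333) = −0.75 ln(0.674667)
  = −0.75 × (-0.393536) = 0.295152 substitutions/site.
Under a molecular clock d = 2μt, so t = d/(2μ) = 0.295152 / (2 × 9.3 × 10^-8) = 1.59 million years.

1.59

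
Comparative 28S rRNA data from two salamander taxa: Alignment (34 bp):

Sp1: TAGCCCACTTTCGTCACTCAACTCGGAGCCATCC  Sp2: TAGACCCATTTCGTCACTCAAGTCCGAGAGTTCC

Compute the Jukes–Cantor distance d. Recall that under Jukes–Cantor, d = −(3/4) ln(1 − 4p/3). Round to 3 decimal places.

0.282

The sequences differ at 8 of 34 sites (4, 7, 8, 22, 25, 29, 30, 31), so p = 8/34 ≈ 0.235294.
d = −(3/4) ln(1 − 4p/3) = −0.75 ln(1 − 0.313725) = −0.75 ln(0.686275)
  = −0.75 × (-0.376477) = 0.282358 substitutions/site.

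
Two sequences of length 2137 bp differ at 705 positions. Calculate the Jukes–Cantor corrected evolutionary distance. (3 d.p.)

p = 705/2137 ≈ 0.329902.
d = −(3/4) ln(1 − 4p/3) = −0.75 ln(1 − 0.439869) = −0.75 ln(0.560131)
  = −0.75 × (-0.579585) = 0.434689 substitutions/site.

0.435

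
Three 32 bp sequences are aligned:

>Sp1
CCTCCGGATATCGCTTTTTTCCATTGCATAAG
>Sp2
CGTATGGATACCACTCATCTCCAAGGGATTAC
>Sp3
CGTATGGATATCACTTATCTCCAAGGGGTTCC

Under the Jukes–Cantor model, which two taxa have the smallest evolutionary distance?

Sp2 and Sp3

Sp1–Sp2: 13/32 differ, p = 0.406, d = 0.585.
Sp1–Sp3: 13/32 differ, p = 0.406, d = 0.585.
Sp2–Sp3: 4/32 differ, p = 0.125, d = 0.137.
The smallest distance is between Sp2 and Sp3.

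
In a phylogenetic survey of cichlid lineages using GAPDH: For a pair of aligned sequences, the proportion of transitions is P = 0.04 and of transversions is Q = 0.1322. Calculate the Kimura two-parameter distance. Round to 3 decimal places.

0.196

Under the Kimura two-parameter model, d = −½ ln(1 − 2P − Q) − ¼ ln(1 − 2Q).
1 − 2P − Q = 0.7878, giving −½ ln(0.7878) = 0.119256.
1 − 2Q = 0.7356, giving −¼ ln(0.7356) = 0.076767.
d = 0.119256 + 0.076767 = 0.196023.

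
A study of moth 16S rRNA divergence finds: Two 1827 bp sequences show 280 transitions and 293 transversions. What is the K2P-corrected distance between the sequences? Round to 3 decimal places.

0.411

P = 280/1827 ≈ 0.153257 and Q = 293/1827 ≈ 0.160372.
Under the Kimura two-parameter model, d = −½ ln(1 − 2P − Q) − ¼ ln(1 − 2Q).
1 − 2P − Q = 0.533114, giving −½ ln(0.533114) = 0.314510.
1 − 2Q = 0.679256, giving −¼ ln(0.679256) = 0.096689.
d = 0.314510 + 0.096689 = 0.411199.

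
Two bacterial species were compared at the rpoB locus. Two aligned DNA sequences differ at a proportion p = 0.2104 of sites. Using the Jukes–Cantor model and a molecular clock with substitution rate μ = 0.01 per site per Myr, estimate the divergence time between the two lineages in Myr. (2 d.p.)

d = −(3/4) ln(1 − 4p/3) = −0.75 ln(1 − 0.280533) = −0.75 ln(0.719467)
  = −0.75 × (-0.329245) = 0.246934 substitutions/site.
Under a molecular clock d = 2μt, so t = d/(2μ) = 0.246934 / (2 × 0.01) = 12.35 Myr.

12.35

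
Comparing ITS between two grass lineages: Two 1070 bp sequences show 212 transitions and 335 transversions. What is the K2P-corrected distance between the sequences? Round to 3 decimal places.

P = 212/1070 ≈ 0.198131 and Q = 335/1070 ≈ 0.313084.
Under the Kimura two-parameter model, d = −½ ln(1 − 2P − Q) − ¼ ln(1 − 2Q).
1 − 2P − Q = 0.290654, giving −½ ln(0.290654) = 0.617811.
1 − 2Q = 0.373832, giving −¼ ln(0.373832) = 0.245987.
d = 0.617811 + 0.245987 = 0.863798.

0.864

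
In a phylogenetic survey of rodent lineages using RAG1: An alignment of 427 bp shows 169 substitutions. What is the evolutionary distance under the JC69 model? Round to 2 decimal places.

p = 169/427 ≈ 0.395785.
d = −(3/4) ln(1 − 4p/3) = −0.75 ln(1 − 0.527713) = −0.75 ln(0.472287)
  = −0.75 × (-0.750168) = 0.562626 substitutions/site.

0.56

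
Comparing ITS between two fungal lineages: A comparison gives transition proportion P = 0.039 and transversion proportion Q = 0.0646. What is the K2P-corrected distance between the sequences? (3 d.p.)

0.112

Under the Kimura two-parameter model, d = −½ ln(1 − 2P − Q) − ¼ ln(1 − 2Q).
1 − 2P − Q = 0.8574, giving −½ ln(0.8574) = 0.076925.
1 − 2Q = 0.8708, giving −¼ ln(0.8708) = 0.034586.
d = 0.076925 + 0.034586 = 0.111511.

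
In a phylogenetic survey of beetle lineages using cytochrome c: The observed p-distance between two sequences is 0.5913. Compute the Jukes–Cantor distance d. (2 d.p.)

d = −(3/4) ln(1 − 4p/3) = −0.75 ln(1 − 0.7884) = −0.75 ln(0.2116)
  = −0.75 × (-1.553058) = 1.164794 substitutions/site.

1.16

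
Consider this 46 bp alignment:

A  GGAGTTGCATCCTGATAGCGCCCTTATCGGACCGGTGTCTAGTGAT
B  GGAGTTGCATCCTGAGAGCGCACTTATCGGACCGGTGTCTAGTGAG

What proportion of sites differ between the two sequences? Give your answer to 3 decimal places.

The sequences differ at 3 of 46 positions (sites 16, 22, 46).
p = 3/46 = 0.065217… ≈ 0.065 (to 3 d.p.).

0.065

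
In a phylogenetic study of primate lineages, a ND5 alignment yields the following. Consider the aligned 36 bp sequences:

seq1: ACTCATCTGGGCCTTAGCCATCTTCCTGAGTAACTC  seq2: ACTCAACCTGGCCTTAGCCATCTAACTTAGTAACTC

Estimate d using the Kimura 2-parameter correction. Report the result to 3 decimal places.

0.189

Of 36 sites, 1 differences are transitions and 5 are transversions, so P = 1/36 ≈ 0.027778 and Q = 5/36 ≈ 0.138889.
Under the Kimura two-parameter model, d = −½ ln(1 − 2P − Q) − ¼ ln(1 − 2Q).
1 − 2P − Q = 0.805555, giving −½ ln(0.805555) = 0.108112.
1 − 2Q = 0.722222, giving −¼ ln(0.722222) = 0.081356.
d = 0.108112 + 0.081356 = 0.189468.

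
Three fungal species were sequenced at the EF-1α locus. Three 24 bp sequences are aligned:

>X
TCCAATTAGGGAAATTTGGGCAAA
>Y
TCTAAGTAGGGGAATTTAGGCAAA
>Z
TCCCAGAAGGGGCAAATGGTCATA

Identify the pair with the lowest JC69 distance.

X and Y

X–Y: 4/24 differ, p = 0.167, d = 0.188.
X–Z: 9/24 differ, p = 0.375, d = 0.520.
Y–Z: 9/24 differ, p = 0.375, d = 0.520.
The smallest distance is between X and Y.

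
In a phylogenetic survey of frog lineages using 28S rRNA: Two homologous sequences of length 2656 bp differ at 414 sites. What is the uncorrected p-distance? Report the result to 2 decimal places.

0.16

p = 414/2656 = 0.155873… ≈ 0.16 (to 2 d.p.).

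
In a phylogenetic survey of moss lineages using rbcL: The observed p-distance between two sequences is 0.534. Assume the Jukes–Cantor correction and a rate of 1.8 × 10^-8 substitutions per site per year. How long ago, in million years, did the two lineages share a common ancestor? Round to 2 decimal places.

d = −(3/4) ln(1 − 4p/3) = −0.75 ln(1 − 0.712) = −0.75 ln(0.288)
  = −0.75 × (-1.244795) = 0.933596 substitutions/site.
Under a molecular clock d = 2μt, so t = d/(2μ) = 0.933596 / (2 × 1.8 × 10^-8) = 25.93 million years.

25.93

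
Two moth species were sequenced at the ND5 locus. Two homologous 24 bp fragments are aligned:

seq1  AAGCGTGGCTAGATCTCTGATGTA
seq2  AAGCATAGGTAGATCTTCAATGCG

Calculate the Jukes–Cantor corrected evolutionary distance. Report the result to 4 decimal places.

The sequences differ at 8 of 24 sites (5, 7, 9, 17, 18, 19, 23, 24), so p = 8/24 ≈ 0.333333.
d = −(3/4) ln(1 − 4p/3) = −0.75 ln(1 − 0.444444) = −0.75 ln(0.555556)
  = −0.75 × (-0.587786) = 0.440840 substitutions/site.

0.4408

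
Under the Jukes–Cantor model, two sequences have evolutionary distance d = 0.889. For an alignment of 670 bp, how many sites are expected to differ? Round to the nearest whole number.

349

Invert JC69: p = (3/4)(1 − e^(−4d/3)) = 0.75 × (1 − e^(-1.185333)) = 0.75 × (1 − 0.305644) = 0.520767.
Expected differing sites = pL ≈ 0.520767 × 670 = 348.91389 ≈ 349.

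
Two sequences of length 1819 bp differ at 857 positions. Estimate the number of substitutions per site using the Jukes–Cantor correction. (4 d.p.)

0.7420

p = 857/1819 ≈ 0.471138.
d = −(3/4) ln(1 − 4p/3) = −0.75 ln(1 − 0.628184) = −0.75 ln(0.371816)
  = −0.75 × (-0.989356) = 0.742017 substitutions/site.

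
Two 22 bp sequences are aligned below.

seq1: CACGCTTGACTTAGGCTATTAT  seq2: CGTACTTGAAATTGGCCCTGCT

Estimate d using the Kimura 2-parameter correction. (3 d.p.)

Of 22 sites, 4 differences are transitions and 6 are transversions, so P = 4/22 ≈ 0.181818 and Q = 6/22 ≈ 0.272727.
Under the Kimura two-parameter model, d = −½ ln(1 − 2P − Q) − ¼ ln(1 − 2Q).
1 − 2P − Q = 0.363637, giving −½ ln(0.363637) = 0.505800.
1 − 2Q = 0.454546, giving −¼ ln(0.454546) = 0.197114.
d = 0.505800 + 0.197114 = 0.702914.

0.703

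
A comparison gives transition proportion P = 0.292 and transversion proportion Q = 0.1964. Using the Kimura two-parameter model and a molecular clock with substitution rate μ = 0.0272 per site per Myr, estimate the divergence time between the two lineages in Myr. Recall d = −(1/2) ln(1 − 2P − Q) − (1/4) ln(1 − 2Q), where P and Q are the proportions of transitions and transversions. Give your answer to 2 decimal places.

Under the Kimura two-parameter model, d = −½ ln(1 − 2P − Q) − ¼ ln(1 − 2Q).
1 − 2P − Q = 0.2196, giving −½ ln(0.2196) = 0.757974.
1 − 2Q = 0.6072, giving −¼ ln(0.6072) = 0.124724.
d = 0.757974 + 0.124724 = 0.882698.
Under a molecular clock d = 2μt, so t = d/(2μ) = 0.882698 / (2 × 0.0272) = 16.23 Myr.

16.23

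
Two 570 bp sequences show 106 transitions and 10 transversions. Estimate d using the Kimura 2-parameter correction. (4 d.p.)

P = 106/570 ≈ 0.185965 and Q = 10/570 ≈ 0.017544.
Under the Kimura two-parameter model, d = −½ ln(1 − 2P − Q) − ¼ ln(1 − 2Q).
1 − 2P − Q = 0.610526, giving −½ ln(0.610526) = 0.246717.
1 − 2Q = 0.964912, giving −¼ ln(0.964912) = 0.008930.
d = 0.246717 + 0.008930 = 0.255647.

0.2556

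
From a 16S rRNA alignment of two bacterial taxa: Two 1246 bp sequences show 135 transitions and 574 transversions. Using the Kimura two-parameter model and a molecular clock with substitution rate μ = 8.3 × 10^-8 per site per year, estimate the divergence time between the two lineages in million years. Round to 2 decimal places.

7.24

P = 135/1246 ≈ 0.108347 and Q = 574/1246 ≈ 0.460674.
Under the Kimura two-parameter model, d = −½ ln(1 − 2P − Q) − ¼ ln(1 − 2Q).
1 − 2P − Q = 0.322632, giving −½ ln(0.322632) = 0.565621.
1 − 2Q = 0.078652, giving −¼ ln(0.078652) = 0.635681.
d = 0.565621 + 0.635681 = 1.201302.
Under a molecular clock d = 2μt, so t = d/(2μ) = 1.201302 / (2 × 8.3 × 10^-8) = 7.24 million years.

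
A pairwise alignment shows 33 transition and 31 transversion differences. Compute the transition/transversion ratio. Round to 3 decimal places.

R = 33/31 = 1.064516… ≈ 1.065 (to 3 d.p.).

1.065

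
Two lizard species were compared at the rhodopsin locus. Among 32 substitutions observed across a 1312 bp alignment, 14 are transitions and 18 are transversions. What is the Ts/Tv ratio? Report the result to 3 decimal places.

R = 14/18 = 0.777777… ≈ 0.778 (to 3 d.p.).

0.778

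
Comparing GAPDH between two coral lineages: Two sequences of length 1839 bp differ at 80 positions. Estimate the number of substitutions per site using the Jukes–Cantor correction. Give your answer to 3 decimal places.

0.045

p = 80/1839 ≈ 0.043502.
d = −(3/4) ln(1 − 4p/3) = −0.75 ln(1 − 0.058003) = −0.75 ln(0.941997)
  = −0.75 × (-0.059753) = 0.044815 substitutions/site.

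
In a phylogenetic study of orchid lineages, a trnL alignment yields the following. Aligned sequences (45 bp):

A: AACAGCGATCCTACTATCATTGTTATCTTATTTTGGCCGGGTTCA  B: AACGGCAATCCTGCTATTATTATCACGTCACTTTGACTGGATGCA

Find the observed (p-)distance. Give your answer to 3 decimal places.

The sequences differ at 14 of 45 positions.
p = 14/45 = 0.311111… ≈ 0.311 (to 3 d.p.).

0.311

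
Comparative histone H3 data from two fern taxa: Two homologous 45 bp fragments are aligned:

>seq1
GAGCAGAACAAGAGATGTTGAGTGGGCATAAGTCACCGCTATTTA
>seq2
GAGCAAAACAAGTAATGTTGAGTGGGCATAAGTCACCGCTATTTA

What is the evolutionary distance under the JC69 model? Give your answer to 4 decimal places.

The sequences differ at 3 of 45 sites (6, 13, 14), so p = 3/45 ≈ 0.066667.
d = −(3/4) ln(1 − 4p/3) = −0.75 ln(1 − 0.088889) = −0.75 ln(0.911111)
  = −0.75 × (-0.093091) = 0.069818 substitutions/site.

0.0698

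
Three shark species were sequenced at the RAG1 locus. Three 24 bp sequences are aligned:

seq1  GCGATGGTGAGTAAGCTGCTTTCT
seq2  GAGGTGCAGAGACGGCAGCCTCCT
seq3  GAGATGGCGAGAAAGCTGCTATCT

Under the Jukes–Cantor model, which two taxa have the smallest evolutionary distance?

seq1–seq2: 10/24 differ, p = 0.417, d = 0.608.
seq1–seq3: 4/24 differ, p = 0.167, d = 0.188.
seq2–seq3: 9/24 differ, p = 0.375, d = 0.520.
The smallest distance is between seq1 and seq3.

seq1 and seq3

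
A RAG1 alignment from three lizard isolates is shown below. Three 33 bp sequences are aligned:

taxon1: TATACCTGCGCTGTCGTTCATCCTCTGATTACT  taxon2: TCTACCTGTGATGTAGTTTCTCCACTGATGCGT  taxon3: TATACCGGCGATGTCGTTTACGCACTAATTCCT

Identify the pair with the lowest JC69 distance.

taxon1 and taxon3

taxon1–taxon2: 10/33 differ, p = 0.303, d = 0.388.
taxon1–taxon3: 8/33 differ, p = 0.242, d = 0.293.
taxon2–taxon3: 10/33 differ, p = 0.303, d = 0.388.
The smallest distance is between taxon1 and taxon3.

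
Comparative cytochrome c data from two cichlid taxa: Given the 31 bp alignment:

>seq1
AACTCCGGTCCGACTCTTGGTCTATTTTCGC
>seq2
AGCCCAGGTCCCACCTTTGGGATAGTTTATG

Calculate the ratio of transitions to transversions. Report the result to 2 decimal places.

Transitions are A↔G and C↔T; transversions are all other mismatches.
Transitions: 4. Transversions: 8.
R = 4/8 = 0.50.

0.50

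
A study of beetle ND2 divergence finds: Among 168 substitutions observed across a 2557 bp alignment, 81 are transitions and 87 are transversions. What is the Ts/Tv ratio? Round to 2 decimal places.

R = 81/87 = 0.931034… ≈ 0.93 (to 2 d.p.).

0.93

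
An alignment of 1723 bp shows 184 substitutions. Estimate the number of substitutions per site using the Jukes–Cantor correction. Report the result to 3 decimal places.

0.115

p = 184/1723 ≈ 0.10679.
d = −(3/4) ln(1 − 4p/3) = −0.75 ln(1 − 0.142387) = −0.75 ln(0.857613)
  = −0.75 × (-0.153602) = 0.115202 substitutions/site.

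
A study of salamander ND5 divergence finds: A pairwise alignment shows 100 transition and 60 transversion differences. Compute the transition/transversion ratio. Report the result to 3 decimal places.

R = 100/60 = 1.666666… ≈ 1.667 (to 3 d.p.).

1.667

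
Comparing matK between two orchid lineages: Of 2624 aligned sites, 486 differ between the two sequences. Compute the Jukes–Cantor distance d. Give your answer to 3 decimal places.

0.213

p = 486/2624 ≈ 0.185213.
d = −(3/4) ln(1 − 4p/3) = −0.75 ln(1 − 0.246951) = −0.75 ln(0.753049)
  = −0.75 × (-0.283625) = 0.212719 substitutions/site.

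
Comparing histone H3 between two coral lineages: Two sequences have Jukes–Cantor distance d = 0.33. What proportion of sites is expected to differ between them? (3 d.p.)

0.267

p = (3/4)(1 − e^(−4d/3)) = 0.75 × (1 − e^(-0.44)) = 0.75 × (1 − 0.644036) = 0.266973.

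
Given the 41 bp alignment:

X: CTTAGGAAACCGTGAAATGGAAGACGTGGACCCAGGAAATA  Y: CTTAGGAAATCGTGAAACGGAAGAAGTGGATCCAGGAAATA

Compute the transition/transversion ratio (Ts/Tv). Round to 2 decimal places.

Transitions are A↔G and C↔T; transversions are all other mismatches.
Transitions: 3. Transversions: 1.
R = 3/1 = 3.00.

3.00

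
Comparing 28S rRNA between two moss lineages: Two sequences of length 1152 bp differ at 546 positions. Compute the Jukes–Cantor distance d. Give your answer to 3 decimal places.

0.750

p = 546/1152 ≈ 0.473958.
d = −(3/4) ln(1 − 4p/3) = −0.75 ln(1 − 0.631944) = −0.75 ln(0.368056)
  = −0.75 × (-0.999520) = 0.749640 substitutions/site.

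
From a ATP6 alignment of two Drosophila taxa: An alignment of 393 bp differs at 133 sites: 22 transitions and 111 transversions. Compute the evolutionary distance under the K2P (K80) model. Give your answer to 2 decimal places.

P = 22/393 ≈ 0.05598 and Q = 111/393 ≈ 0.282443.
Under the Kimura two-parameter model, d = −½ ln(1 − 2P − Q) − ¼ ln(1 − 2Q).
1 − 2P − Q = 0.605597, giving −½ ln(0.605597) = 0.250770.
1 − 2Q = 0.435114, giving −¼ ln(0.435114) = 0.208037.
d = 0.250770 + 0.208037 = 0.458807.

0.46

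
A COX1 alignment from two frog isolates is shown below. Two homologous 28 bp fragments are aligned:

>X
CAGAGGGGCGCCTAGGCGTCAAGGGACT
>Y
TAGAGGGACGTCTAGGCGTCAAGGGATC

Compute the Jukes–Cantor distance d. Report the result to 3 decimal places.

The sequences differ at 5 of 28 sites (1, 8, 11, 27, 28), so p = 5/28 ≈ 0.178571.
d = −(3/4) ln(1 − 4p/3) = −0.75 ln(1 − 0.238095) = −0.75 ln(0.761905)
  = −0.75 × (-0.271933) = 0.203950 substitutions/site.

0.204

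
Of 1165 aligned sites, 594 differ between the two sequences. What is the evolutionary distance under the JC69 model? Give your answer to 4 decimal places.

0.8542

p = 594/1165 ≈ 0.509871.
d = −(3/4) ln(1 − 4p/3) = −0.75 ln(1 − 0.679828) = −0.75 ln(0.320172)
  = −0.75 × (-1.138897) = 0.854173 substitutions/site.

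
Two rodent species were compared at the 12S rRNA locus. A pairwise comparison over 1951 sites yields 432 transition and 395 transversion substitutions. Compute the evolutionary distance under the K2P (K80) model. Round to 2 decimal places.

0.65

P = 432/1951 ≈ 0.221425 and Q = 395/1951 ≈ 0.20246.
Under the Kimura two-parameter model, d = −½ ln(1 − 2P − Q) − ¼ ln(1 − 2Q).
1 − 2P − Q = 0.35469, giving −½ ln(0.35469) = 0.518256.
1 − 2Q = 0.59508, giving −¼ ln(0.59508) = 0.129765.
d = 0.518256 + 0.129765 = 0.648021.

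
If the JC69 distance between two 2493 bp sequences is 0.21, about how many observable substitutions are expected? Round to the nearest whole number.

Invert JC69: p = (3/4)(1 − e^(−4d/3)) = 0.75 × (1 − e^(-0.28)) = 0.75 × (1 − 0.755784) = 0.183162.
Expected differing sites = pL ≈ 0.183162 × 2493 = 456.622866 ≈ 457.

457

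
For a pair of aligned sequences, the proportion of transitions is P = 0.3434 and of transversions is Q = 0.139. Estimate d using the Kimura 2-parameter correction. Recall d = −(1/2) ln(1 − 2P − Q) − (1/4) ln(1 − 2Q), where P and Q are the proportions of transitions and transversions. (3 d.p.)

Under the Kimura two-parameter model, d = −½ ln(1 − 2P − Q) − ¼ ln(1 − 2Q).
1 − 2P − Q = 0.1742, giving −½ ln(0.1742) = 0.873776.
1 − 2Q = 0.722, giving −¼ ln(0.722) = 0.081433.
d = 0.873776 + 0.081433 = 0.955209.

0.955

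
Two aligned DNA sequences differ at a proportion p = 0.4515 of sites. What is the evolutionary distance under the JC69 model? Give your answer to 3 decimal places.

d = −(3/4) ln(1 − 4p/3) = −0.75 ln(1 − 0.602) = −0.75 ln(0.398)
  = −0.75 × (-0.921303) = 0.690977 substitutions/site.

0.691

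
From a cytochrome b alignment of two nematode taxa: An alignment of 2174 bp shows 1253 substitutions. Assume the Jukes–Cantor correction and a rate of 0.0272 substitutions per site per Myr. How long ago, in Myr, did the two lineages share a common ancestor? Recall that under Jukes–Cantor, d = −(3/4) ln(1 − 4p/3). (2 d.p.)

p = 1253/2174 ≈ 0.576357.
d = −(3/4) ln(1 − 4p/3) = −0.75 ln(1 − 0.768476) = −0.75 ln(0.231524)
  = −0.75 × (-1.463072) = 1.097304 substitutions/site.
Under a molecular clock d = 2μt, so t = d/(2μ) = 1.097304 / (2 × 0.0272) = 20.17 Myr.

20.17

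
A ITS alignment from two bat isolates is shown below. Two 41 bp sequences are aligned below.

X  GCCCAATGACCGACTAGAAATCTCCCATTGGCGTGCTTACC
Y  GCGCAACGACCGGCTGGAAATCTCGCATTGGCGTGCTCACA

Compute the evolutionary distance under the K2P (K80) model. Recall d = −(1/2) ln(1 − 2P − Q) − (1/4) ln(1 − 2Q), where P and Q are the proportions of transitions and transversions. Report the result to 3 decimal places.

0.196

Of 41 sites, 4 differences are transitions and 3 are transversions, so P = 4/41 ≈ 0.097561 and Q = 3/41 ≈ 0.073171.
Under the Kimura two-parameter model, d = −½ ln(1 − 2P − Q) − ¼ ln(1 − 2Q).
1 − 2P − Q = 0.731707, giving −½ ln(0.731707) = 0.156188.
1 − 2Q = 0.853658, giving −¼ ln(0.853658) = 0.039556.
d = 0.156188 + 0.039556 = 0.195744.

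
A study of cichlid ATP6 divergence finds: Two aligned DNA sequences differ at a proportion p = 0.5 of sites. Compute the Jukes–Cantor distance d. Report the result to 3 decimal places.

d = −(3/4) ln(1 − 4p/3) = −0.75 ln(1 − 0.666667) = −0.75 ln(0.333333)
  = −0.75 × (-1.098613) = 0.823960 substitutions/site.

0.824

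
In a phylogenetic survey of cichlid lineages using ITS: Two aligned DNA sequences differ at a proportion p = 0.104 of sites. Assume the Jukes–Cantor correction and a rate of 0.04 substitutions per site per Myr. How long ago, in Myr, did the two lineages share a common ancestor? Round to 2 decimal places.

1.40

d = −(3/4) ln(1 − 4p/3) = −0.75 ln(1 − 0.138667) = −0.75 ln(0.861333)
  = −0.75 × (-0.149274) = 0.111956 substitutions/site.
Under a molecular clock d = 2μt, so t = d/(2μ) = 0.111956 / (2 × 0.04) = 1.40 Myr.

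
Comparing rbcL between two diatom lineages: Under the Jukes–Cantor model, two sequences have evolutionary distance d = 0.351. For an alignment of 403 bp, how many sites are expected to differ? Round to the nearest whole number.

113

Invert JC69: p = (3/4)(1 − e^(−4d/3)) = 0.75 × (1 − e^(-0.468)) = 0.75 × (1 − 0.626254) = 0.280310.
Expected differing sites = pL ≈ 0.280310 × 403 = 112.96493 ≈ 113.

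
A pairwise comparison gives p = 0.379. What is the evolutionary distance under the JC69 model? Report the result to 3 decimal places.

0.528

d = −(3/4) ln(1 − 4p/3) = −0.75 ln(1 − 0.505333) = −0.75 ln(0.494667)
  = −0.75 × (-0.703870) = 0.527903 substitutions/site.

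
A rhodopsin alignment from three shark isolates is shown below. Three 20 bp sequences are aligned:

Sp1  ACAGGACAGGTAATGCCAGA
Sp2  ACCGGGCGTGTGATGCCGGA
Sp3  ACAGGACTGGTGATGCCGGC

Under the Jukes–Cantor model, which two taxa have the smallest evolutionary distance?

Sp1 and Sp3

Sp1–Sp2: 6/20 differ, p = 0.300, d = 0.383.
Sp1–Sp3: 4/20 differ, p = 0.200, d = 0.233.
Sp2–Sp3: 5/20 differ, p = 0.250, d = 0.304.
The smallest distance is between Sp1 and Sp3.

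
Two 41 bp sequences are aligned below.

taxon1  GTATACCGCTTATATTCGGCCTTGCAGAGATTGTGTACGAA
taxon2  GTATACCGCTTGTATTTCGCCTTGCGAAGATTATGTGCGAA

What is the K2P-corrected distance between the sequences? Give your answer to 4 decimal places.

Of 41 sites, 6 differences are transitions and 1 are transversions, so P = 6/41 ≈ 0.146341 and Q = 1/41 ≈ 0.02439.
Under the Kimura two-parameter model, d = −½ ln(1 − 2P − Q) − ¼ ln(1 − 2Q).
1 − 2P − Q = 0.682928, giving −½ ln(0.682928) = 0.190683.
1 − 2Q = 0.95122, giving −¼ ln(0.95122) = 0.012502.
d = 0.190683 + 0.012502 = 0.203185.

0.2032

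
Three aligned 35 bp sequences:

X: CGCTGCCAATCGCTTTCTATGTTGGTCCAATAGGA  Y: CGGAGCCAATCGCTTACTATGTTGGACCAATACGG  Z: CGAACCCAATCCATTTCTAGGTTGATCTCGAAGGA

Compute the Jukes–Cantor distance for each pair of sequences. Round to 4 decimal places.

d(X,Y) = 0.1946, d(X,Z) = 0.4073, d(Y,Z) = 0.5716

X–Y: 6/35 sites differ → p ≈ 0.171429, d = −0.75 ln(1 − 0.228572) = 0.194634 ≈ 0.1946.
X–Z: 11/35 sites differ → p ≈ 0.314286, d = −0.75 ln(1 − 0.419048) = 0.407315 ≈ 0.4073.
Y–Z: 14/35 sites differ → p = 0.4, d = −0.75 ln(1 − 0.533333) = 0.571605 ≈ 0.5716.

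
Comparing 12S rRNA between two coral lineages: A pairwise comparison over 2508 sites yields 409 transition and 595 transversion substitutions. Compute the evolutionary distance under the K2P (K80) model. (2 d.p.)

P = 409/2508 ≈ 0.163078 and Q = 595/2508 ≈ 0.237241.
Under the Kimura two-parameter model, d = −½ ln(1 − 2P − Q) − ¼ ln(1 − 2Q).
1 − 2P − Q = 0.436603, giving −½ ln(0.436603) = 0.414365.
1 − 2Q = 0.525518, giving −¼ ln(0.525518) = 0.160843.
d = 0.414365 + 0.160843 = 0.575208.

0.58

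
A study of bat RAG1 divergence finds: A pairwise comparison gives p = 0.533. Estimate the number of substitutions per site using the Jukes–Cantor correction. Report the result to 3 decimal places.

d = −(3/4) ln(1 − 4p/3) = −0.75 ln(1 − 0.710667) = −0.75 ln(0.289333)
  = −0.75 × (-1.240177) = 0.930133 substitutions/site.

0.930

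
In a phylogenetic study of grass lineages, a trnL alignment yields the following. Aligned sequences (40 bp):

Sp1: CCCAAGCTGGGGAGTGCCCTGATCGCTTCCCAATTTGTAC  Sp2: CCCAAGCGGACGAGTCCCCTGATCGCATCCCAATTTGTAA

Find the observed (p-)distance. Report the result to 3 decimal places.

0.150

The sequences differ at 6 of 40 positions (sites 8, 10, 11, 16, 27, 40).
p = 6/40 = 0.150.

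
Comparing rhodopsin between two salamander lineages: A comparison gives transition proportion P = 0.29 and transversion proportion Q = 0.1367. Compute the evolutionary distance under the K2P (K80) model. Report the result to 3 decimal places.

Under the Kimura two-parameter model, d = −½ ln(1 − 2P − Q) − ¼ ln(1 − 2Q).
1 − 2P − Q = 0.2833, giving −½ ln(0.2833) = 0.630624.
1 − 2Q = 0.7266, giving −¼ ln(0.7266) = 0.079845.
d = 0.630624 + 0.079845 = 0.710469.

0.710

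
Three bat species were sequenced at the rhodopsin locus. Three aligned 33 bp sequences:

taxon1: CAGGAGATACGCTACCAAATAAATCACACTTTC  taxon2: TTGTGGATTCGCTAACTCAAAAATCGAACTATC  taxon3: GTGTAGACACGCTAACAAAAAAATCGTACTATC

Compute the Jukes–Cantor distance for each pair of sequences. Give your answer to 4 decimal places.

taxon1–taxon2: 12/33 sites differ → p ≈ 0.363636, d = −0.75 ln(1 − 0.484848) = 0.497470 ≈ 0.4975.
taxon1–taxon3: 9/33 sites differ → p ≈ 0.272727, d = −0.75 ln(1 − 0.363636) = 0.338988 ≈ 0.3390.
taxon2–taxon3: 7/33 sites differ → p ≈ 0.212121, d = −0.75 ln(1 − 0.282828) = 0.249330 ≈ 0.2493.

d(taxon1,taxon2) = 0.4975, d(taxon1,taxon3) = 0.3390, d(taxon2,taxon3) = 0.2493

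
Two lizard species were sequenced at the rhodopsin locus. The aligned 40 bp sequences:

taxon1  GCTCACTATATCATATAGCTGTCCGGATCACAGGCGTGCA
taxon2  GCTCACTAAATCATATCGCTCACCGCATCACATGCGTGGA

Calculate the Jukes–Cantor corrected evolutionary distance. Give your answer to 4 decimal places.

0.1993

The sequences differ at 7 of 40 sites (9, 17, 21, 22, 26, 33, 39), so p = 7/40 = 0.175.
d = −(3/4) ln(1 − 4p/3) = −0.75 ln(1 − 0.233333) = −0.75 ln(0.766667)
  = −0.75 × (-0.265703) = 0.199277 substitutions/site.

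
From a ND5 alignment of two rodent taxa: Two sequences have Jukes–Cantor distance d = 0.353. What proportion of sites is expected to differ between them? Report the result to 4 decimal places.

p = (3/4)(1 − e^(−4d/3)) = 0.75 × (1 − e^(-0.470667)) = 0.75 × (1 − 0.624586) = 0.281561.

0.2816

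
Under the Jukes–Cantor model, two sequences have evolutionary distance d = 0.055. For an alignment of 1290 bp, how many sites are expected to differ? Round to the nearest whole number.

Invert JC69: p = (3/4)(1 − e^(−4d/3)) = 0.75 × (1 − e^(-0.073333)) = 0.75 × (1 − 0.929291) = 0.053032.
Expected differing sites = pL ≈ 0.053032 × 1290 = 68.41128 ≈ 68.

68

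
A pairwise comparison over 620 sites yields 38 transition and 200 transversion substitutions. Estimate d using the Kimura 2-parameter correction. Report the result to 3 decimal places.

P = 38/620 ≈ 0.06129 and Q = 200/620 ≈ 0.322581.
Under the Kimura two-parameter model, d = −½ ln(1 − 2P − Q) − ¼ ln(1 − 2Q).
1 − 2P − Q = 0.554839, giving −½ ln(0.554839) = 0.294539.
1 − 2Q = 0.354838, giving −¼ ln(0.354838) = 0.259023.
d = 0.294539 + 0.259023 = 0.553562.

0.554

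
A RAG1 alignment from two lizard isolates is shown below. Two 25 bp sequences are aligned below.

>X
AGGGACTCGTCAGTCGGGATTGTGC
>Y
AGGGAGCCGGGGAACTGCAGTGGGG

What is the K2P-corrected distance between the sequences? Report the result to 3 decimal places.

Of 25 sites, 3 differences are transitions and 9 are transversions, so P = 3/25 = 0.12 and Q = 9/25 = 0.36.
Under the Kimura two-parameter model, d = −½ ln(1 − 2P − Q) − ¼ ln(1 − 2Q).
1 − 2P − Q = 0.4, giving −½ ln(0.4) = 0.458145.
1 − 2Q = 0.28, giving −¼ ln(0.28) = 0.318241.
d = 0.458145 + 0.318241 = 0.776386.

0.776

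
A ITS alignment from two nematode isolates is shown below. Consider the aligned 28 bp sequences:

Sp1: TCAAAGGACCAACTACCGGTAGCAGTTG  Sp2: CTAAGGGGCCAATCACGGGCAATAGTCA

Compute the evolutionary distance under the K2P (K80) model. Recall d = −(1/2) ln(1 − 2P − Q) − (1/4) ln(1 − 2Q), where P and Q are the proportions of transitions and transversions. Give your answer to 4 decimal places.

0.8799

Of 28 sites, 11 differences are transitions and 1 are transversions, so P = 11/28 ≈ 0.392857 and Q = 1/28 ≈ 0.035714.
Under the Kimura two-parameter model, d = −½ ln(1 − 2P − Q) − ¼ ln(1 − 2Q).
1 − 2P − Q = 0.178572, giving −½ ln(0.178572) = 0.861382.
1 − 2Q = 0.928572, giving −¼ ln(0.928572) = 0.018527.
d = 0.861382 + 0.018527 = 0.879909.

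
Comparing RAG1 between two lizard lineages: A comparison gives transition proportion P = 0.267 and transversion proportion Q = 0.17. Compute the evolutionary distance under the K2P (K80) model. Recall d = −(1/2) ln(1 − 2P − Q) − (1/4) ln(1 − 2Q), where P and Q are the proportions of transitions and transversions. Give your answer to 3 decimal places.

0.713

Under the Kimura two-parameter model, d = −½ ln(1 − 2P − Q) − ¼ ln(1 − 2Q).
1 − 2P − Q = 0.296, giving −½ ln(0.296) = 0.608698.
1 − 2Q = 0.66, giving −¼ ln(0.66) = 0.103879.
d = 0.608698 + 0.103879 = 0.712577.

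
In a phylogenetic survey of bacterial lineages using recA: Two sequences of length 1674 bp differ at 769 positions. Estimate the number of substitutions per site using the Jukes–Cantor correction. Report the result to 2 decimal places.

p = 769/1674 ≈ 0.459379.
d = −(3/4) ln(1 − 4p/3) = −0.75 ln(1 − 0.612505) = −0.75 ln(0.387495)
  = −0.75 × (-0.948052) = 0.711039 substitutions/site.

0.71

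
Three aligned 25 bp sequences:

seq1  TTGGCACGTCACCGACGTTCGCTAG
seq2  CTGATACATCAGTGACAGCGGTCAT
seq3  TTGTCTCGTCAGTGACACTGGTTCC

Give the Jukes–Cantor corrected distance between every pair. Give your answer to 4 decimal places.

d(seq1,seq2) = 0.8865, d(seq1,seq3) = 0.5716, d(seq2,seq3) = 0.5716

seq1–seq2: 13/25 sites differ → p = 0.52, d = −0.75 ln(1 − 0.693333) = 0.886495 ≈ 0.8865.
seq1–seq3: 10/25 sites differ → p = 0.4, d = −0.75 ln(1 − 0.533333) = 0.571605 ≈ 0.5716.
seq2–seq3: 10/25 sites differ → p = 0.4, d = −0.75 ln(1 − 0.533333) = 0.571605 ≈ 0.5716.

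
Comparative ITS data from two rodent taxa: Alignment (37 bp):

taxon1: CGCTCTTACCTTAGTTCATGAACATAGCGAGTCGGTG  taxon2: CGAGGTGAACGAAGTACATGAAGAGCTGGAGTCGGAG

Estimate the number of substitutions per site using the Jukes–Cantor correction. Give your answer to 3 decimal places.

0.527

The sequences differ at 14 of 37 sites, so p = 14/37 ≈ 0.378378.
d = −(3/4) ln(1 − 4p/3) = −0.75 ln(1 − 0.504504) = −0.75 ln(0.495496)
  = −0.75 × (-0.702196) = 0.526647 substitutions/site.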